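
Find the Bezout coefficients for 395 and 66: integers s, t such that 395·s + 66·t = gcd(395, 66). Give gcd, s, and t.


Euclidean algorithm on (395, 66) — divide until remainder is 0:
  395 = 5 · 66 + 65
  66 = 1 · 65 + 1
  65 = 65 · 1 + 0
gcd(395, 66) = 1.
Track Bezout coefficients alongside the remainders: start with r₀ = 395 = a·1 + b·0 (s = 1, t = 0) and r₁ = 66 = a·0 + b·1 (s = 0, t = 1); each new remainder r_{k+1} = r_{k-1} − q_k·r_k inherits s_{k+1} = s_{k-1} − q_k·s_k, t_{k+1} = t_{k-1} − q_k·t_k, so r_k = a·s_k + b·t_k at every step:
  q = 5: r = 65, s = 1 − 5·0 = 1, t = 0 − 5·1 = -5  (check: 395·1 + 66·(-5) = 65)
  q = 1: r = 1, s = 0 − 1·1 = -1, t = 1 − 1·(-5) = 6  (check: 395·(-1) + 66·6 = 1)
The row with r = 1 (the gcd) gives the Bezout coefficients s = -1, t = 6.
Result: 395 · (-1) + 66 · (6) = 1.

gcd(395, 66) = 1; s = -1, t = 6 (check: 395·(-1) + 66·6 = 1).


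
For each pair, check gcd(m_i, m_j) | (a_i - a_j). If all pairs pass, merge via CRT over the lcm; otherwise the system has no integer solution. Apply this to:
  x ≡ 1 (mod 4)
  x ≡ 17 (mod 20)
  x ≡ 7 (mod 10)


Moduli 4, 20, 10 are not pairwise coprime, so CRT works modulo lcm(m_i) when all pairwise compatibility conditions hold.
Pairwise compatibility: gcd(m_i, m_j) must divide a_i - a_j for every pair.
Merge one congruence at a time:
  Start: x ≡ 1 (mod 4).
  Combine with x ≡ 17 (mod 20): gcd(4, 20) = 4; 17 - 1 = 16, which IS divisible by 4, so compatible.
    Write x = 1 + 4·t and substitute into x ≡ 17 (mod 20): 4·t ≡ 17 − 1 = 16 (mod 20).
    Divide the congruence (and modulus) by g = 4: 1·t ≡ 4 (mod 5).
    So t ≡ 4 (mod 5).
    Then x = 1 + 4·4 = 17, valid modulo lcm(4, 20) = 20: x ≡ 17 (mod 20).
  Combine with x ≡ 7 (mod 10): gcd(20, 10) = 10; 7 - 17 = -10, which IS divisible by 10, so compatible.
    Write x = 17 + 20·t and substitute into x ≡ 7 (mod 10): 20·t ≡ 7 − 17 = -10 (mod 10).
    Divide the congruence (and modulus) by g = 10: 2·t ≡ -1 (mod 1).
    Modulo 1 every t works; take t = 0.
    Then x = 17 + 20·0 = 17, valid modulo lcm(20, 10) = 20: x ≡ 17 (mod 20).
Verify: 17 mod 4 = 1, 17 mod 20 = 17, 17 mod 10 = 7.

x ≡ 17 (mod 20).


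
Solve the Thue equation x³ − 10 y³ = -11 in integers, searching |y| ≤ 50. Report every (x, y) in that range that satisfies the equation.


The equation is x³ - 10y³ = -11. For fixed y, x³ = 10·y³ − 11, so a solution requires the RHS to be a perfect cube.
Strategy: iterate y from -50 to 50, compute RHS = 10·y³ − 11, and check whether it is a (positive or negative) perfect cube.
Check small values of y:
  y = 0: RHS = -11 is not a perfect cube.
  y = 1: RHS = -1 = (-1)³ ⇒ x = -1 works.
  y = -1: RHS = -21 is not a perfect cube.
  y = 2: RHS = 69 is not a perfect cube.
  y = -2: RHS = -91 is not a perfect cube.
  y = 3: RHS = 259 is not a perfect cube.
  y = -3: RHS = -281 is not a perfect cube.
Continuing the search up to |y| = 50 finds no further solutions beyond those listed.
Collected solutions: (-1, 1).

Solutions (with |y| ≤ 50): (-1, 1).


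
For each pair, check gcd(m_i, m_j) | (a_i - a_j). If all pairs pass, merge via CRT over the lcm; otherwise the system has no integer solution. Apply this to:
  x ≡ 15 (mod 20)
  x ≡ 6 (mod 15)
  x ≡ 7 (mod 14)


Moduli 20, 15, 14 are not pairwise coprime, so CRT works modulo lcm(m_i) when all pairwise compatibility conditions hold.
Pairwise compatibility: gcd(m_i, m_j) must divide a_i - a_j for every pair.
Merge one congruence at a time:
  Start: x ≡ 15 (mod 20).
  Combine with x ≡ 6 (mod 15): gcd(20, 15) = 5, and 6 - 15 = -9 is NOT divisible by 5.
    ⇒ system is inconsistent (no integer solution).

No solution (the system is inconsistent).


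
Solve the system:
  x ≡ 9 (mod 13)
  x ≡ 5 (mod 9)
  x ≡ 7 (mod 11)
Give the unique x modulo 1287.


Moduli 13, 9, 11 are pairwise coprime; by CRT there is a unique solution modulo M = 13 · 9 · 11 = 1287.
Solve pairwise, accumulating the modulus:
  Start with x ≡ 9 (mod 13).
  Combine with x ≡ 5 (mod 9): since gcd(13, 9) = 1, we get a unique residue mod 117.
    Write x = 9 + 13·t and substitute into x ≡ 5 (mod 9): 13·t ≡ 5 − 9 = -4 (mod 9).
    Reduce coefficients mod 9: 4·t ≡ 5 (mod 9).
    The inverse of 4 mod 9 is 7 (since 4·7 = 28 = 3·9 + 1), so t ≡ 7·5 = 35 ≡ 8 (mod 9).
    Then x = 9 + 13·8 = 113, valid modulo lcm(13, 9) = 117: x ≡ 113 (mod 117).
  Combine with x ≡ 7 (mod 11): since gcd(117, 11) = 1, we get a unique residue mod 1287.
    Write x = 113 + 117·t and substitute into x ≡ 7 (mod 11): 117·t ≡ 7 − 113 = -106 (mod 11).
    Reduce coefficients mod 11: 7·t ≡ 4 (mod 11).
    The inverse of 7 mod 11 is 8 (since 7·8 = 56 = 5·11 + 1), so t ≡ 8·4 = 32 ≡ 10 (mod 11).
    Then x = 113 + 117·10 = 1283, valid modulo lcm(117, 11) = 1287: x ≡ 1283 (mod 1287).
Verify: 1283 mod 13 = 9 ✓, 1283 mod 9 = 5 ✓, 1283 mod 11 = 7 ✓.

x ≡ 1283 (mod 1287).


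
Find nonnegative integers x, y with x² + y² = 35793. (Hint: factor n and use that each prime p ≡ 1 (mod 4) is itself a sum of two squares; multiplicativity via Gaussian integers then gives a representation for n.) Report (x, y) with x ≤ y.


Step 1: Factor n = 35793 = 3^2 · 41 · 97.
Step 2: Check the mod-4 condition on each prime factor: 3 ≡ 3 (mod 4), exponent 2 (must be even); 41 ≡ 1 (mod 4), exponent 1; 97 ≡ 1 (mod 4), exponent 1.
All primes ≡ 3 (mod 4) appear to even exponent (or don't appear), so by the two-squares theorem n IS expressible as a sum of two squares.
Step 3: Build a representation. Group n = k² · m with k = 3 and m = 41 · 97 = 3977 (a product of primes ≡ 1 (mod 4)); a representation of m scales to one of n via (k·x)² + (k·y)² = k²(x² + y²). Each prime p ≡ 1 (mod 4) is itself a sum of two squares; find a² by testing p − a² for a perfect square:
  41: 41 − 1² = 40, 41 − 2² = 37, 41 − 3² = 32, 41 − 4² = 25 = 5² ⇒ 41 = 4² + 5².
  97: 97 − 1² = 96, 97 − 2² = 93, 97 − 3² = 88, 97 − 4² = 81 = 9² ⇒ 97 = 4² + 9².
  Combine using the Brahmagupta–Fibonacci identity (a² + b²)(c² + d²) = (ac − bd)² + (ad + bc)² = (ac + bd)² + (ad − bc)²:
  41 · 97 = 3977: from (4² + 5²)(4² + 9²), take (4·4 − 5·9, 4·9 + 5·4) = (16 − 45, 36 + 20) = (-29, 56); dropping signs (only squares matter) gives (29, 56); check 29² + 56² = 841 + 3136 = 3977 ✓.
  Scale by k = 3: (3·29, 3·56) = (87, 168).
Step 4: Order so x ≤ y and verify: 87² + 168² = 7569 + 28224 = 35793 = n. ✓

n = 35793 = 87² + 168² (one valid representation with x ≤ y).


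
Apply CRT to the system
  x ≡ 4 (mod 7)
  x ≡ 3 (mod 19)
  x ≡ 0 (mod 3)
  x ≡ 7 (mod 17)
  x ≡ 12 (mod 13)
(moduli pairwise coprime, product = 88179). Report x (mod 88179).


Product of moduli M = 7 · 19 · 3 · 17 · 13 = 88179.
Merge one congruence at a time:
  Start: x ≡ 4 (mod 7).
  Combine with x ≡ 3 (mod 19); new modulus lcm = 133.
    Write x = 4 + 7·t and substitute into x ≡ 3 (mod 19): 7·t ≡ 3 − 4 = -1 (mod 19).
    Reduce coefficients mod 19: 7·t ≡ 18 (mod 19).
    The inverse of 7 mod 19 is 11 (since 7·11 = 77 = 4·19 + 1), so t ≡ 11·18 = 198 ≡ 8 (mod 19).
    Then x = 4 + 7·8 = 60, valid modulo lcm(7, 19) = 133: x ≡ 60 (mod 133).
  Combine with x ≡ 0 (mod 3); new modulus lcm = 399.
    Write x = 60 + 133·t and substitute into x ≡ 0 (mod 3): 133·t ≡ 0 − 60 = -60 (mod 3).
    Reduce coefficients mod 3: 1·t ≡ 0 (mod 3).
    So t ≡ 0 (mod 3).
    Then x = 60 + 133·0 = 60, valid modulo lcm(133, 3) = 399: x ≡ 60 (mod 399).
  Combine with x ≡ 7 (mod 17); new modulus lcm = 6783.
    Write x = 60 + 399·t and substitute into x ≡ 7 (mod 17): 399·t ≡ 7 − 60 = -53 (mod 17).
    Reduce coefficients mod 17: 8·t ≡ 15 (mod 17).
    The inverse of 8 mod 17 is 15 (since 8·15 = 120 = 7·17 + 1), so t ≡ 15·15 = 225 ≡ 4 (mod 17).
    Then x = 60 + 399·4 = 1656, valid modulo lcm(399, 17) = 6783: x ≡ 1656 (mod 6783).
  Combine with x ≡ 12 (mod 13); new modulus lcm = 88179.
    Write x = 1656 + 6783·t and substitute into x ≡ 12 (mod 13): 6783·t ≡ 12 − 1656 = -1644 (mod 13).
    Reduce coefficients mod 13: 10·t ≡ 7 (mod 13).
    The inverse of 10 mod 13 is 4 (since 10·4 = 40 = 3·13 + 1), so t ≡ 4·7 = 28 ≡ 2 (mod 13).
    Then x = 1656 + 6783·2 = 15222, valid modulo lcm(6783, 13) = 88179: x ≡ 15222 (mod 88179).
Verify against each original: 15222 mod 7 = 4, 15222 mod 19 = 3, 15222 mod 3 = 0, 15222 mod 17 = 7, 15222 mod 13 = 12.

x ≡ 15222 (mod 88179).


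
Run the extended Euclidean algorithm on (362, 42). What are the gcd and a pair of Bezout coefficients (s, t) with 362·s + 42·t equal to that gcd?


Euclidean algorithm on (362, 42) — divide until remainder is 0:
  362 = 8 · 42 + 26
  42 = 1 · 26 + 16
  26 = 1 · 16 + 10
  16 = 1 · 10 + 6
  10 = 1 · 6 + 4
  6 = 1 · 4 + 2
  4 = 2 · 2 + 0
gcd(362, 42) = 2.
Track Bezout coefficients alongside the remainders: start with r₀ = 362 = a·1 + b·0 (s = 1, t = 0) and r₁ = 42 = a·0 + b·1 (s = 0, t = 1); each new remainder r_{k+1} = r_{k-1} − q_k·r_k inherits s_{k+1} = s_{k-1} − q_k·s_k, t_{k+1} = t_{k-1} − q_k·t_k, so r_k = a·s_k + b·t_k at every step:
  q = 8: r = 26, s = 1 − 8·0 = 1, t = 0 − 8·1 = -8  (check: 362·1 + 42·(-8) = 26)
  q = 1: r = 16, s = 0 − 1·1 = -1, t = 1 − 1·(-8) = 9  (check: 362·(-1) + 42·9 = 16)
  q = 1: r = 10, s = 1 − 1·(-1) = 2, t = -8 − 1·9 = -17  (check: 362·2 + 42·(-17) = 10)
  q = 1: r = 6, s = -1 − 1·2 = -3, t = 9 − 1·(-17) = 26  (check: 362·(-3) + 42·26 = 6)
  q = 1: r = 4, s = 2 − 1·(-3) = 5, t = -17 − 1·26 = -43  (check: 362·5 + 42·(-43) = 4)
  q = 1: r = 2, s = -3 − 1·5 = -8, t = 26 − 1·(-43) = 69  (check: 362·(-8) + 42·69 = 2)
The row with r = 2 (the gcd) gives the Bezout coefficients s = -8, t = 69.
Result: 362 · (-8) + 42 · (69) = 2.

gcd(362, 42) = 2; s = -8, t = 69 (check: 362·(-8) + 42·69 = 2).


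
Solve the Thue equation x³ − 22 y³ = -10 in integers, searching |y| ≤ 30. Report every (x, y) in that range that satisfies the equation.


The equation is x³ - 22y³ = -10. For fixed y, x³ = 22·y³ − 10, so a solution requires the RHS to be a perfect cube.
Strategy: iterate y from -30 to 30, compute RHS = 22·y³ − 10, and check whether it is a (positive or negative) perfect cube.
Check small values of y:
  y = 0: RHS = -10 is not a perfect cube.
  y = 1: RHS = 12 is not a perfect cube.
  y = -1: RHS = -32 is not a perfect cube.
  y = 2: RHS = 166 is not a perfect cube.
  y = -2: RHS = -186 is not a perfect cube.
  y = 3: RHS = 584 is not a perfect cube.
  y = -3: RHS = -604 is not a perfect cube.
Continuing the search up to |y| = 30 finds no solutions either.
No (x, y) in the scanned range satisfies the equation.

No integer solutions with |y| ≤ 30.


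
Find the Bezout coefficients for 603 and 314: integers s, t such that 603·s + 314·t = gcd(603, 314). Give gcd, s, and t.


Euclidean algorithm on (603, 314) — divide until remainder is 0:
  603 = 1 · 314 + 289
  314 = 1 · 289 + 25
  289 = 11 · 25 + 14
  25 = 1 · 14 + 11
  14 = 1 · 11 + 3
  11 = 3 · 3 + 2
  3 = 1 · 2 + 1
  2 = 2 · 1 + 0
gcd(603, 314) = 1.
Track Bezout coefficients alongside the remainders: start with r₀ = 603 = a·1 + b·0 (s = 1, t = 0) and r₁ = 314 = a·0 + b·1 (s = 0, t = 1); each new remainder r_{k+1} = r_{k-1} − q_k·r_k inherits s_{k+1} = s_{k-1} − q_k·s_k, t_{k+1} = t_{k-1} − q_k·t_k, so r_k = a·s_k + b·t_k at every step:
  q = 1: r = 289, s = 1 − 1·0 = 1, t = 0 − 1·1 = -1  (check: 603·1 + 314·(-1) = 289)
  q = 1: r = 25, s = 0 − 1·1 = -1, t = 1 − 1·(-1) = 2  (check: 603·(-1) + 314·2 = 25)
  q = 11: r = 14, s = 1 − 11·(-1) = 12, t = -1 − 11·2 = -23  (check: 603·12 + 314·(-23) = 14)
  q = 1: r = 11, s = -1 − 1·12 = -13, t = 2 − 1·(-23) = 25  (check: 603·(-13) + 314·25 = 11)
  q = 1: r = 3, s = 12 − 1·(-13) = 25, t = -23 − 1·25 = -48  (check: 603·25 + 314·(-48) = 3)
  q = 3: r = 2, s = -13 − 3·25 = -88, t = 25 − 3·(-48) = 169  (check: 603·(-88) + 314·169 = 2)
  q = 1: r = 1, s = 25 − 1·(-88) = 113, t = -48 − 1·169 = -217  (check: 603·113 + 314·(-217) = 1)
The row with r = 1 (the gcd) gives the Bezout coefficients s = 113, t = -217.
Result: 603 · (113) + 314 · (-217) = 1.

gcd(603, 314) = 1; s = 113, t = -217 (check: 603·113 + 314·(-217) = 1).


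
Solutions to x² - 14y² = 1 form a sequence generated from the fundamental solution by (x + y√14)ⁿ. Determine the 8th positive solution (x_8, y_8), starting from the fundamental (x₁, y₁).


Step 1: Find the fundamental solution (x₁, y₁) of x² - 14y² = 1.
  Expand √14 as a continued fraction. a₀ = ⌊√14⌋ = 3; iterate m_{k+1} = d_k·a_k − m_k, d_{k+1} = (14 − m_{k+1}²)/d_k, a_{k+1} = ⌊(a₀ + m_{k+1})/d_{k+1}⌋ (starting m₀ = 0, d₀ = 1), with convergents p_k = a_k·p_{k-1} + p_{k-2}, q_k = a_k·q_{k-1} + q_{k-2} (p₋₁ = 1, q₋₁ = 0):
  k = 0: a₀ = 3; p₀/q₀ = 3/1; p₀² − 14·q₀² = 9 − 14 = -5.
  k = 1: m = 3, d = 5, a = ⌊(3 + 3)/5⌋ = 1; p/q = (1·3 + 1)/(1·1 + 0) = 4/1; p² − 14·q² = 16 − 14 = 2.
  k = 2: m = 2, d = 2, a = ⌊(3 + 2)/2⌋ = 2; p/q = (2·4 + 3)/(2·1 + 1) = 11/3; p² − 14·q² = 121 − 126 = -5.
  k = 3: m = 2, d = 5, a = ⌊(3 + 2)/5⌋ = 1; p/q = (1·11 + 4)/(1·3 + 1) = 15/4; p² − 14·q² = 225 − 224 = 1.
  The first convergent with p² − 14·q² = 1 gives the fundamental solution (x₁, y₁) = (15, 4).
Step 2: Apply the recurrence (x_{n+1}, y_{n+1}) = (x₁x_n + 14y₁y_n, x₁y_n + y₁x_n) repeatedly.
  From (x_1, y_1) = (15, 4): x_2 = 15·15 + 14·4·4 = 449; y_2 = 15·4 + 4·15 = 120.
  From (x_2, y_2) = (449, 120): x_3 = 15·449 + 14·4·120 = 13455; y_3 = 15·120 + 4·449 = 3596.
  From (x_3, y_3) = (13455, 3596): x_4 = 15·13455 + 14·4·3596 = 403201; y_4 = 15·3596 + 4·13455 = 107760.
  From (x_4, y_4) = (403201, 107760): x_5 = 15·403201 + 14·4·107760 = 12082575; y_5 = 15·107760 + 4·403201 = 3229204.
  From (x_5, y_5) = (12082575, 3229204): x_6 = 15·12082575 + 14·4·3229204 = 362074049; y_6 = 15·3229204 + 4·12082575 = 96768360.
  From (x_6, y_6) = (362074049, 96768360): x_7 = 15·362074049 + 14·4·96768360 = 10850138895; y_7 = 15·96768360 + 4·362074049 = 2899821596.
  From (x_7, y_7) = (10850138895, 2899821596): x_8 = 15·10850138895 + 14·4·2899821596 = 325142092801; y_8 = 15·2899821596 + 4·10850138895 = 86897879520.
Step 3: Verify x_8² - 14·y_8² = 105717380511014096025601 - 105717380511014096025600 = 1 (should be 1). ✓

(x_1, y_1) = (15, 4); (x_8, y_8) = (325142092801, 86897879520).


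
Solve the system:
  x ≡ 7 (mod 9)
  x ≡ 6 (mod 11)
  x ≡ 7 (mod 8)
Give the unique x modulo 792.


Moduli 9, 11, 8 are pairwise coprime; by CRT there is a unique solution modulo M = 9 · 11 · 8 = 792.
Solve pairwise, accumulating the modulus:
  Start with x ≡ 7 (mod 9).
  Combine with x ≡ 6 (mod 11): since gcd(9, 11) = 1, we get a unique residue mod 99.
    Write x = 7 + 9·t and substitute into x ≡ 6 (mod 11): 9·t ≡ 6 − 7 = -1 (mod 11).
    Reduce coefficients mod 11: 9·t ≡ 10 (mod 11).
    The inverse of 9 mod 11 is 5 (since 9·5 = 45 = 4·11 + 1), so t ≡ 5·10 = 50 ≡ 6 (mod 11).
    Then x = 7 + 9·6 = 61, valid modulo lcm(9, 11) = 99: x ≡ 61 (mod 99).
  Combine with x ≡ 7 (mod 8): since gcd(99, 8) = 1, we get a unique residue mod 792.
    Write x = 61 + 99·t and substitute into x ≡ 7 (mod 8): 99·t ≡ 7 − 61 = -54 (mod 8).
    Reduce coefficients mod 8: 3·t ≡ 2 (mod 8).
    The inverse of 3 mod 8 is 3 (since 3·3 = 9 = 1·8 + 1), so t ≡ 3·2 = 6 ≡ 6 (mod 8).
    Then x = 61 + 99·6 = 655, valid modulo lcm(99, 8) = 792: x ≡ 655 (mod 792).
Verify: 655 mod 9 = 7 ✓, 655 mod 11 = 6 ✓, 655 mod 8 = 7 ✓.

x ≡ 655 (mod 792).


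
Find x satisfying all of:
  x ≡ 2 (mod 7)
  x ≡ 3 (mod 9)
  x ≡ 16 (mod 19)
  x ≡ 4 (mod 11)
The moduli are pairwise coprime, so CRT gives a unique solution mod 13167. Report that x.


Product of moduli M = 7 · 9 · 19 · 11 = 13167.
Merge one congruence at a time:
  Start: x ≡ 2 (mod 7).
  Combine with x ≡ 3 (mod 9); new modulus lcm = 63.
    Write x = 2 + 7·t and substitute into x ≡ 3 (mod 9): 7·t ≡ 3 − 2 = 1 (mod 9).
    The inverse of 7 mod 9 is 4 (since 7·4 = 28 = 3·9 + 1), so t ≡ 4·1 = 4 ≡ 4 (mod 9).
    Then x = 2 + 7·4 = 30, valid modulo lcm(7, 9) = 63: x ≡ 30 (mod 63).
  Combine with x ≡ 16 (mod 19); new modulus lcm = 1197.
    Write x = 30 + 63·t and substitute into x ≡ 16 (mod 19): 63·t ≡ 16 − 30 = -14 (mod 19).
    Reduce coefficients mod 19: 6·t ≡ 5 (mod 19).
    The inverse of 6 mod 19 is 16 (since 6·16 = 96 = 5·19 + 1), so t ≡ 16·5 = 80 ≡ 4 (mod 19).
    Then x = 30 + 63·4 = 282, valid modulo lcm(63, 19) = 1197: x ≡ 282 (mod 1197).
  Combine with x ≡ 4 (mod 11); new modulus lcm = 13167.
    Write x = 282 + 1197·t and substitute into x ≡ 4 (mod 11): 1197·t ≡ 4 − 282 = -278 (mod 11).
    Reduce coefficients mod 11: 9·t ≡ 8 (mod 11).
    The inverse of 9 mod 11 is 5 (since 9·5 = 45 = 4·11 + 1), so t ≡ 5·8 = 40 ≡ 7 (mod 11).
    Then x = 282 + 1197·7 = 8661, valid modulo lcm(1197, 11) = 13167: x ≡ 8661 (mod 13167).
Verify against each original: 8661 mod 7 = 2, 8661 mod 9 = 3, 8661 mod 19 = 16, 8661 mod 11 = 4.

x ≡ 8661 (mod 13167).


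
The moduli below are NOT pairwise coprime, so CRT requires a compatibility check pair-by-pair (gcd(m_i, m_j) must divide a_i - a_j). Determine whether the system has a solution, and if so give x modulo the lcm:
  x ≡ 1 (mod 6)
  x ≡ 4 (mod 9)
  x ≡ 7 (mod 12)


Moduli 6, 9, 12 are not pairwise coprime, so CRT works modulo lcm(m_i) when all pairwise compatibility conditions hold.
Pairwise compatibility: gcd(m_i, m_j) must divide a_i - a_j for every pair.
Merge one congruence at a time:
  Start: x ≡ 1 (mod 6).
  Combine with x ≡ 4 (mod 9): gcd(6, 9) = 3; 4 - 1 = 3, which IS divisible by 3, so compatible.
    Write x = 1 + 6·t and substitute into x ≡ 4 (mod 9): 6·t ≡ 4 − 1 = 3 (mod 9).
    Divide the congruence (and modulus) by g = 3: 2·t ≡ 1 (mod 3).
    The inverse of 2 mod 3 is 2 (since 2·2 = 4 = 1·3 + 1), so t ≡ 2·1 = 2 ≡ 2 (mod 3).
    Then x = 1 + 6·2 = 13, valid modulo lcm(6, 9) = 18: x ≡ 13 (mod 18).
  Combine with x ≡ 7 (mod 12): gcd(18, 12) = 6; 7 - 13 = -6, which IS divisible by 6, so compatible.
    Write x = 13 + 18·t and substitute into x ≡ 7 (mod 12): 18·t ≡ 7 − 13 = -6 (mod 12).
    Divide the congruence (and modulus) by g = 6: 3·t ≡ -1 (mod 2).
    Reduce coefficients mod 2: 1·t ≡ 1 (mod 2).
    So t ≡ 1 (mod 2).
    Then x = 13 + 18·1 = 31, valid modulo lcm(18, 12) = 36: x ≡ 31 (mod 36).
Verify: 31 mod 6 = 1, 31 mod 9 = 4, 31 mod 12 = 7.

x ≡ 31 (mod 36).


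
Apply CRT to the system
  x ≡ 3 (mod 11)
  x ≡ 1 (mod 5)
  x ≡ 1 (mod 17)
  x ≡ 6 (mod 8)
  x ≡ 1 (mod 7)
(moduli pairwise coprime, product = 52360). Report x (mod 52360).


Product of moduli M = 11 · 5 · 17 · 8 · 7 = 52360.
Merge one congruence at a time:
  Start: x ≡ 3 (mod 11).
  Combine with x ≡ 1 (mod 5); new modulus lcm = 55.
    Write x = 3 + 11·t and substitute into x ≡ 1 (mod 5): 11·t ≡ 1 − 3 = -2 (mod 5).
    Reduce coefficients mod 5: 1·t ≡ 3 (mod 5).
    So t ≡ 3 (mod 5).
    Then x = 3 + 11·3 = 36, valid modulo lcm(11, 5) = 55: x ≡ 36 (mod 55).
  Combine with x ≡ 1 (mod 17); new modulus lcm = 935.
    Write x = 36 + 55·t and substitute into x ≡ 1 (mod 17): 55·t ≡ 1 − 36 = -35 (mod 17).
    Reduce coefficients mod 17: 4·t ≡ 16 (mod 17).
    The inverse of 4 mod 17 is 13 (since 4·13 = 52 = 3·17 + 1), so t ≡ 13·16 = 208 ≡ 4 (mod 17).
    Then x = 36 + 55·4 = 256, valid modulo lcm(55, 17) = 935: x ≡ 256 (mod 935).
  Combine with x ≡ 6 (mod 8); new modulus lcm = 7480.
    Write x = 256 + 935·t and substitute into x ≡ 6 (mod 8): 935·t ≡ 6 − 256 = -250 (mod 8).
    Reduce coefficients mod 8: 7·t ≡ 6 (mod 8).
    The inverse of 7 mod 8 is 7 (since 7·7 = 49 = 6·8 + 1), so t ≡ 7·6 = 42 ≡ 2 (mod 8).
    Then x = 256 + 935·2 = 2126, valid modulo lcm(935, 8) = 7480: x ≡ 2126 (mod 7480).
  Combine with x ≡ 1 (mod 7); new modulus lcm = 52360.
    Write x = 2126 + 7480·t and substitute into x ≡ 1 (mod 7): 7480·t ≡ 1 − 2126 = -2125 (mod 7).
    Reduce coefficients mod 7: 4·t ≡ 3 (mod 7).
    The inverse of 4 mod 7 is 2 (since 4·2 = 8 = 1·7 + 1), so t ≡ 2·3 = 6 ≡ 6 (mod 7).
    Then x = 2126 + 7480·6 = 47006, valid modulo lcm(7480, 7) = 52360: x ≡ 47006 (mod 52360).
Verify against each original: 47006 mod 11 = 3, 47006 mod 5 = 1, 47006 mod 17 = 1, 47006 mod 8 = 6, 47006 mod 7 = 1.

x ≡ 47006 (mod 52360).


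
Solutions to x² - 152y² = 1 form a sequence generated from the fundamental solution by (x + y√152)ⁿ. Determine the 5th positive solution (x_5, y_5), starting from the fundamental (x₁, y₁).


Step 1: Find the fundamental solution (x₁, y₁) of x² - 152y² = 1.
  Expand √152 as a continued fraction. a₀ = ⌊√152⌋ = 12; iterate m_{k+1} = d_k·a_k − m_k, d_{k+1} = (152 − m_{k+1}²)/d_k, a_{k+1} = ⌊(a₀ + m_{k+1})/d_{k+1}⌋ (starting m₀ = 0, d₀ = 1), with convergents p_k = a_k·p_{k-1} + p_{k-2}, q_k = a_k·q_{k-1} + q_{k-2} (p₋₁ = 1, q₋₁ = 0):
  k = 0: a₀ = 12; p₀/q₀ = 12/1; p₀² − 152·q₀² = 144 − 152 = -8.
  k = 1: m = 12, d = 8, a = ⌊(12 + 12)/8⌋ = 3; p/q = (3·12 + 1)/(3·1 + 0) = 37/3; p² − 152·q² = 1369 − 1368 = 1.
  The first convergent with p² − 152·q² = 1 gives the fundamental solution (x₁, y₁) = (37, 3).
Step 2: Apply the recurrence (x_{n+1}, y_{n+1}) = (x₁x_n + 152y₁y_n, x₁y_n + y₁x_n) repeatedly.
  From (x_1, y_1) = (37, 3): x_2 = 37·37 + 152·3·3 = 2737; y_2 = 37·3 + 3·37 = 222.
  From (x_2, y_2) = (2737, 222): x_3 = 37·2737 + 152·3·222 = 202501; y_3 = 37·222 + 3·2737 = 16425.
  From (x_3, y_3) = (202501, 16425): x_4 = 37·202501 + 152·3·16425 = 14982337; y_4 = 37·16425 + 3·202501 = 1215228.
  From (x_4, y_4) = (14982337, 1215228): x_5 = 37·14982337 + 152·3·1215228 = 1108490437; y_5 = 37·1215228 + 3·14982337 = 89910447.
Step 3: Verify x_5² - 152·y_5² = 1228751048920450969 - 1228751048920450968 = 1 (should be 1). ✓

(x_1, y_1) = (37, 3); (x_5, y_5) = (1108490437, 89910447).


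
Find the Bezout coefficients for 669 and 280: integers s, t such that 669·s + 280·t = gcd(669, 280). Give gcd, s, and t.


Euclidean algorithm on (669, 280) — divide until remainder is 0:
  669 = 2 · 280 + 109
  280 = 2 · 109 + 62
  109 = 1 · 62 + 47
  62 = 1 · 47 + 15
  47 = 3 · 15 + 2
  15 = 7 · 2 + 1
  2 = 2 · 1 + 0
gcd(669, 280) = 1.
Track Bezout coefficients alongside the remainders: start with r₀ = 669 = a·1 + b·0 (s = 1, t = 0) and r₁ = 280 = a·0 + b·1 (s = 0, t = 1); each new remainder r_{k+1} = r_{k-1} − q_k·r_k inherits s_{k+1} = s_{k-1} − q_k·s_k, t_{k+1} = t_{k-1} − q_k·t_k, so r_k = a·s_k + b·t_k at every step:
  q = 2: r = 109, s = 1 − 2·0 = 1, t = 0 − 2·1 = -2  (check: 669·1 + 280·(-2) = 109)
  q = 2: r = 62, s = 0 − 2·1 = -2, t = 1 − 2·(-2) = 5  (check: 669·(-2) + 280·5 = 62)
  q = 1: r = 47, s = 1 − 1·(-2) = 3, t = -2 − 1·5 = -7  (check: 669·3 + 280·(-7) = 47)
  q = 1: r = 15, s = -2 − 1·3 = -5, t = 5 − 1·(-7) = 12  (check: 669·(-5) + 280·12 = 15)
  q = 3: r = 2, s = 3 − 3·(-5) = 18, t = -7 − 3·12 = -43  (check: 669·18 + 280·(-43) = 2)
  q = 7: r = 1, s = -5 − 7·18 = -131, t = 12 − 7·(-43) = 313  (check: 669·(-131) + 280·313 = 1)
The row with r = 1 (the gcd) gives the Bezout coefficients s = -131, t = 313.
Result: 669 · (-131) + 280 · (313) = 1.

gcd(669, 280) = 1; s = -131, t = 313 (check: 669·(-131) + 280·313 = 1).


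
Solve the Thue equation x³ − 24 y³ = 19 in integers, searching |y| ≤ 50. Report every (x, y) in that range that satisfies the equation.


The equation is x³ - 24y³ = 19. For fixed y, x³ = 24·y³ + 19, so a solution requires the RHS to be a perfect cube.
Strategy: iterate y from -50 to 50, compute RHS = 24·y³ + 19, and check whether it is a (positive or negative) perfect cube.
Check small values of y:
  y = 0: RHS = 19 is not a perfect cube.
  y = 1: RHS = 43 is not a perfect cube.
  y = -1: RHS = -5 is not a perfect cube.
  y = 2: RHS = 211 is not a perfect cube.
  y = -2: RHS = -173 is not a perfect cube.
  y = 3: RHS = 667 is not a perfect cube.
  y = -3: RHS = -629 is not a perfect cube.
Continuing the search up to |y| = 50 finds no solutions either.
No (x, y) in the scanned range satisfies the equation.

No integer solutions with |y| ≤ 50.


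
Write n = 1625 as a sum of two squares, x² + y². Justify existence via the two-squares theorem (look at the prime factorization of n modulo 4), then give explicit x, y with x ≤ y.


Step 1: Factor n = 1625 = 5^3 · 13.
Step 2: Check the mod-4 condition on each prime factor: 5 ≡ 1 (mod 4), exponent 3; 13 ≡ 1 (mod 4), exponent 1.
All primes ≡ 3 (mod 4) appear to even exponent (or don't appear), so by the two-squares theorem n IS expressible as a sum of two squares.
Step 3: Build a representation. Group n = k² · m with k = 5 and m = 5 · 13 = 65 (a product of primes ≡ 1 (mod 4)); a representation of m scales to one of n via (k·x)² + (k·y)² = k²(x² + y²). Each prime p ≡ 1 (mod 4) is itself a sum of two squares; find a² by testing p − a² for a perfect square:
  5: 5 − 1² = 4 = 2² ⇒ 5 = 1² + 2².
  13: 13 − 1² = 12, 13 − 2² = 9 = 3² ⇒ 13 = 2² + 3².
  Combine using the Brahmagupta–Fibonacci identity (a² + b²)(c² + d²) = (ac − bd)² + (ad + bc)² = (ac + bd)² + (ad − bc)²:
  5 · 13 = 65: from (1² + 2²)(2² + 3²), take (1·2 − 2·3, 1·3 + 2·2) = (2 − 6, 3 + 4) = (-4, 7); dropping signs (only squares matter) gives (4, 7); check 4² + 7² = 16 + 49 = 65 ✓.
  Scale by k = 5: (5·4, 5·7) = (20, 35).
Step 4: Order so x ≤ y and verify: 20² + 35² = 400 + 1225 = 1625 = n. ✓

n = 1625 = 20² + 35² (one valid representation with x ≤ y).


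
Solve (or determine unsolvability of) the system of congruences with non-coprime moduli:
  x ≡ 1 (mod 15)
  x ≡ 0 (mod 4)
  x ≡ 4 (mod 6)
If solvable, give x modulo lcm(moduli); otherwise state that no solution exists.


Moduli 15, 4, 6 are not pairwise coprime, so CRT works modulo lcm(m_i) when all pairwise compatibility conditions hold.
Pairwise compatibility: gcd(m_i, m_j) must divide a_i - a_j for every pair.
Merge one congruence at a time:
  Start: x ≡ 1 (mod 15).
  Combine with x ≡ 0 (mod 4): gcd(15, 4) = 1; 0 - 1 = -1, which IS divisible by 1, so compatible.
    Write x = 1 + 15·t and substitute into x ≡ 0 (mod 4): 15·t ≡ 0 − 1 = -1 (mod 4).
    Reduce coefficients mod 4: 3·t ≡ 3 (mod 4).
    The inverse of 3 mod 4 is 3 (since 3·3 = 9 = 2·4 + 1), so t ≡ 3·3 = 9 ≡ 1 (mod 4).
    Then x = 1 + 15·1 = 16, valid modulo lcm(15, 4) = 60: x ≡ 16 (mod 60).
  Combine with x ≡ 4 (mod 6): gcd(60, 6) = 6; 4 - 16 = -12, which IS divisible by 6, so compatible.
    Write x = 16 + 60·t and substitute into x ≡ 4 (mod 6): 60·t ≡ 4 − 16 = -12 (mod 6).
    Divide the congruence (and modulus) by g = 6: 10·t ≡ -2 (mod 1).
    Modulo 1 every t works; take t = 0.
    Then x = 16 + 60·0 = 16, valid modulo lcm(60, 6) = 60: x ≡ 16 (mod 60).
Verify: 16 mod 15 = 1, 16 mod 4 = 0, 16 mod 6 = 4.

x ≡ 16 (mod 60).


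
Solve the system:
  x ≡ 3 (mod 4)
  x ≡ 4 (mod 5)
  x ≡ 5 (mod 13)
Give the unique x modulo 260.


Moduli 4, 5, 13 are pairwise coprime; by CRT there is a unique solution modulo M = 4 · 5 · 13 = 260.
Solve pairwise, accumulating the modulus:
  Start with x ≡ 3 (mod 4).
  Combine with x ≡ 4 (mod 5): since gcd(4, 5) = 1, we get a unique residue mod 20.
    Write x = 3 + 4·t and substitute into x ≡ 4 (mod 5): 4·t ≡ 4 − 3 = 1 (mod 5).
    The inverse of 4 mod 5 is 4 (since 4·4 = 16 = 3·5 + 1), so t ≡ 4·1 = 4 ≡ 4 (mod 5).
    Then x = 3 + 4·4 = 19, valid modulo lcm(4, 5) = 20: x ≡ 19 (mod 20).
  Combine with x ≡ 5 (mod 13): since gcd(20, 13) = 1, we get a unique residue mod 260.
    Write x = 19 + 20·t and substitute into x ≡ 5 (mod 13): 20·t ≡ 5 − 19 = -14 (mod 13).
    Reduce coefficients mod 13: 7·t ≡ 12 (mod 13).
    The inverse of 7 mod 13 is 2 (since 7·2 = 14 = 1·13 + 1), so t ≡ 2·12 = 24 ≡ 11 (mod 13).
    Then x = 19 + 20·11 = 239, valid modulo lcm(20, 13) = 260: x ≡ 239 (mod 260).
Verify: 239 mod 4 = 3 ✓, 239 mod 5 = 4 ✓, 239 mod 13 = 5 ✓.

x ≡ 239 (mod 260).


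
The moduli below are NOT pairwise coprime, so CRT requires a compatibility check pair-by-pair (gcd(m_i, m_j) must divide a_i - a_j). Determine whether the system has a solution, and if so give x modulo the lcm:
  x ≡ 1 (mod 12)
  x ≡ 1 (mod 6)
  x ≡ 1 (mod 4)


Moduli 12, 6, 4 are not pairwise coprime, so CRT works modulo lcm(m_i) when all pairwise compatibility conditions hold.
Pairwise compatibility: gcd(m_i, m_j) must divide a_i - a_j for every pair.
Merge one congruence at a time:
  Start: x ≡ 1 (mod 12).
  Combine with x ≡ 1 (mod 6): gcd(12, 6) = 6; 1 - 1 = 0, which IS divisible by 6, so compatible.
    Write x = 1 + 12·t and substitute into x ≡ 1 (mod 6): 12·t ≡ 1 − 1 = 0 (mod 6).
    Divide the congruence (and modulus) by g = 6: 2·t ≡ 0 (mod 1).
    Modulo 1 every t works; take t = 0.
    Then x = 1 + 12·0 = 1, valid modulo lcm(12, 6) = 12: x ≡ 1 (mod 12).
  Combine with x ≡ 1 (mod 4): gcd(12, 4) = 4; 1 - 1 = 0, which IS divisible by 4, so compatible.
    Write x = 1 + 12·t and substitute into x ≡ 1 (mod 4): 12·t ≡ 1 − 1 = 0 (mod 4).
    Divide the congruence (and modulus) by g = 4: 3·t ≡ 0 (mod 1).
    Modulo 1 every t works; take t = 0.
    Then x = 1 + 12·0 = 1, valid modulo lcm(12, 4) = 12: x ≡ 1 (mod 12).
Verify: 1 mod 12 = 1, 1 mod 6 = 1, 1 mod 4 = 1.

x ≡ 1 (mod 12).


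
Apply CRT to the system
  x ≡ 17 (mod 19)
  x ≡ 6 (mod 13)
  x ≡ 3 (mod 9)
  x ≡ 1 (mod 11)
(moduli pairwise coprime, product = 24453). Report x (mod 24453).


Product of moduli M = 19 · 13 · 9 · 11 = 24453.
Merge one congruence at a time:
  Start: x ≡ 17 (mod 19).
  Combine with x ≡ 6 (mod 13); new modulus lcm = 247.
    Write x = 17 + 19·t and substitute into x ≡ 6 (mod 13): 19·t ≡ 6 − 17 = -11 (mod 13).
    Reduce coefficients mod 13: 6·t ≡ 2 (mod 13).
    The inverse of 6 mod 13 is 11 (since 6·11 = 66 = 5·13 + 1), so t ≡ 11·2 = 22 ≡ 9 (mod 13).
    Then x = 17 + 19·9 = 188, valid modulo lcm(19, 13) = 247: x ≡ 188 (mod 247).
  Combine with x ≡ 3 (mod 9); new modulus lcm = 2223.
    Write x = 188 + 247·t and substitute into x ≡ 3 (mod 9): 247·t ≡ 3 − 188 = -185 (mod 9).
    Reduce coefficients mod 9: 4·t ≡ 4 (mod 9).
    The inverse of 4 mod 9 is 7 (since 4·7 = 28 = 3·9 + 1), so t ≡ 7·4 = 28 ≡ 1 (mod 9).
    Then x = 188 + 247·1 = 435, valid modulo lcm(247, 9) = 2223: x ≡ 435 (mod 2223).
  Combine with x ≡ 1 (mod 11); new modulus lcm = 24453.
    Write x = 435 + 2223·t and substitute into x ≡ 1 (mod 11): 2223·t ≡ 1 − 435 = -434 (mod 11).
    Reduce coefficients mod 11: 1·t ≡ 6 (mod 11).
    So t ≡ 6 (mod 11).
    Then x = 435 + 2223·6 = 13773, valid modulo lcm(2223, 11) = 24453: x ≡ 13773 (mod 24453).
Verify against each original: 13773 mod 19 = 17, 13773 mod 13 = 6, 13773 mod 9 = 3, 13773 mod 11 = 1.

x ≡ 13773 (mod 24453).


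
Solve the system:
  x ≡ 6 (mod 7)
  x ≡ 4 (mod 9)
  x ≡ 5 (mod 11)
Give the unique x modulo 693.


Moduli 7, 9, 11 are pairwise coprime; by CRT there is a unique solution modulo M = 7 · 9 · 11 = 693.
Solve pairwise, accumulating the modulus:
  Start with x ≡ 6 (mod 7).
  Combine with x ≡ 4 (mod 9): since gcd(7, 9) = 1, we get a unique residue mod 63.
    Write x = 6 + 7·t and substitute into x ≡ 4 (mod 9): 7·t ≡ 4 − 6 = -2 (mod 9).
    Reduce coefficients mod 9: 7·t ≡ 7 (mod 9).
    The inverse of 7 mod 9 is 4 (since 7·4 = 28 = 3·9 + 1), so t ≡ 4·7 = 28 ≡ 1 (mod 9).
    Then x = 6 + 7·1 = 13, valid modulo lcm(7, 9) = 63: x ≡ 13 (mod 63).
  Combine with x ≡ 5 (mod 11): since gcd(63, 11) = 1, we get a unique residue mod 693.
    Write x = 13 + 63·t and substitute into x ≡ 5 (mod 11): 63·t ≡ 5 − 13 = -8 (mod 11).
    Reduce coefficients mod 11: 8·t ≡ 3 (mod 11).
    The inverse of 8 mod 11 is 7 (since 8·7 = 56 = 5·11 + 1), so t ≡ 7·3 = 21 ≡ 10 (mod 11).
    Then x = 13 + 63·10 = 643, valid modulo lcm(63, 11) = 693: x ≡ 643 (mod 693).
Verify: 643 mod 7 = 6 ✓, 643 mod 9 = 4 ✓, 643 mod 11 = 5 ✓.

x ≡ 643 (mod 693).


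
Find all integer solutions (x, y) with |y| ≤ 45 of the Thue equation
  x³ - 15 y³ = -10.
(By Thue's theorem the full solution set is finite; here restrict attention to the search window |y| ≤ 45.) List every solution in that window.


The equation is x³ - 15y³ = -10. For fixed y, x³ = 15·y³ − 10, so a solution requires the RHS to be a perfect cube.
Strategy: iterate y from -45 to 45, compute RHS = 15·y³ − 10, and check whether it is a (positive or negative) perfect cube.
Check small values of y:
  y = 0: RHS = -10 is not a perfect cube.
  y = 1: RHS = 5 is not a perfect cube.
  y = -1: RHS = -25 is not a perfect cube.
  y = 2: RHS = 110 is not a perfect cube.
  y = -2: RHS = -130 is not a perfect cube.
  y = 3: RHS = 395 is not a perfect cube.
  y = -3: RHS = -415 is not a perfect cube.
Continuing the search up to |y| = 45 finds no solutions either.
No (x, y) in the scanned range satisfies the equation.

No integer solutions with |y| ≤ 45.


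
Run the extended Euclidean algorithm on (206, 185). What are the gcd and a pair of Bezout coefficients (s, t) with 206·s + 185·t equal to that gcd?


Euclidean algorithm on (206, 185) — divide until remainder is 0:
  206 = 1 · 185 + 21
  185 = 8 · 21 + 17
  21 = 1 · 17 + 4
  17 = 4 · 4 + 1
  4 = 4 · 1 + 0
gcd(206, 185) = 1.
Track Bezout coefficients alongside the remainders: start with r₀ = 206 = a·1 + b·0 (s = 1, t = 0) and r₁ = 185 = a·0 + b·1 (s = 0, t = 1); each new remainder r_{k+1} = r_{k-1} − q_k·r_k inherits s_{k+1} = s_{k-1} − q_k·s_k, t_{k+1} = t_{k-1} − q_k·t_k, so r_k = a·s_k + b·t_k at every step:
  q = 1: r = 21, s = 1 − 1·0 = 1, t = 0 − 1·1 = -1  (check: 206·1 + 185·(-1) = 21)
  q = 8: r = 17, s = 0 − 8·1 = -8, t = 1 − 8·(-1) = 9  (check: 206·(-8) + 185·9 = 17)
  q = 1: r = 4, s = 1 − 1·(-8) = 9, t = -1 − 1·9 = -10  (check: 206·9 + 185·(-10) = 4)
  q = 4: r = 1, s = -8 − 4·9 = -44, t = 9 − 4·(-10) = 49  (check: 206·(-44) + 185·49 = 1)
The row with r = 1 (the gcd) gives the Bezout coefficients s = -44, t = 49.
Result: 206 · (-44) + 185 · (49) = 1.

gcd(206, 185) = 1; s = -44, t = 49 (check: 206·(-44) + 185·49 = 1).


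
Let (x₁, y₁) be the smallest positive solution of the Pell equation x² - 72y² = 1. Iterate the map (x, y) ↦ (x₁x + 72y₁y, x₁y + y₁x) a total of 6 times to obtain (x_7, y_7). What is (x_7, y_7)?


Step 1: Find the fundamental solution (x₁, y₁) of x² - 72y² = 1.
  Expand √72 as a continued fraction. a₀ = ⌊√72⌋ = 8; iterate m_{k+1} = d_k·a_k − m_k, d_{k+1} = (72 − m_{k+1}²)/d_k, a_{k+1} = ⌊(a₀ + m_{k+1})/d_{k+1}⌋ (starting m₀ = 0, d₀ = 1), with convergents p_k = a_k·p_{k-1} + p_{k-2}, q_k = a_k·q_{k-1} + q_{k-2} (p₋₁ = 1, q₋₁ = 0):
  k = 0: a₀ = 8; p₀/q₀ = 8/1; p₀² − 72·q₀² = 64 − 72 = -8.
  k = 1: m = 8, d = 8, a = ⌊(8 + 8)/8⌋ = 2; p/q = (2·8 + 1)/(2·1 + 0) = 17/2; p² − 72·q² = 289 − 288 = 1.
  The first convergent with p² − 72·q² = 1 gives the fundamental solution (x₁, y₁) = (17, 2).
Step 2: Apply the recurrence (x_{n+1}, y_{n+1}) = (x₁x_n + 72y₁y_n, x₁y_n + y₁x_n) repeatedly.
  From (x_1, y_1) = (17, 2): x_2 = 17·17 + 72·2·2 = 577; y_2 = 17·2 + 2·17 = 68.
  From (x_2, y_2) = (577, 68): x_3 = 17·577 + 72·2·68 = 19601; y_3 = 17·68 + 2·577 = 2310.
  From (x_3, y_3) = (19601, 2310): x_4 = 17·19601 + 72·2·2310 = 665857; y_4 = 17·2310 + 2·19601 = 78472.
  From (x_4, y_4) = (665857, 78472): x_5 = 17·665857 + 72·2·78472 = 22619537; y_5 = 17·78472 + 2·665857 = 2665738.
  From (x_5, y_5) = (22619537, 2665738): x_6 = 17·22619537 + 72·2·2665738 = 768398401; y_6 = 17·2665738 + 2·22619537 = 90556620.
  From (x_6, y_6) = (768398401, 90556620): x_7 = 17·768398401 + 72·2·90556620 = 26102926097; y_7 = 17·90556620 + 2·768398401 = 3076259342.
Step 3: Verify x_7² - 72·y_7² = 681362750825443653409 - 681362750825443653408 = 1 (should be 1). ✓

(x_1, y_1) = (17, 2); (x_7, y_7) = (26102926097, 3076259342).


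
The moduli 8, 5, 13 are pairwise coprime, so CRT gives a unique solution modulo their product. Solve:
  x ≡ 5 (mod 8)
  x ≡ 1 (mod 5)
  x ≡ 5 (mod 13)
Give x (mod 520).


Moduli 8, 5, 13 are pairwise coprime; by CRT there is a unique solution modulo M = 8 · 5 · 13 = 520.
Solve pairwise, accumulating the modulus:
  Start with x ≡ 5 (mod 8).
  Combine with x ≡ 1 (mod 5): since gcd(8, 5) = 1, we get a unique residue mod 40.
    Write x = 5 + 8·t and substitute into x ≡ 1 (mod 5): 8·t ≡ 1 − 5 = -4 (mod 5).
    Reduce coefficients mod 5: 3·t ≡ 1 (mod 5).
    The inverse of 3 mod 5 is 2 (since 3·2 = 6 = 1·5 + 1), so t ≡ 2·1 = 2 ≡ 2 (mod 5).
    Then x = 5 + 8·2 = 21, valid modulo lcm(8, 5) = 40: x ≡ 21 (mod 40).
  Combine with x ≡ 5 (mod 13): since gcd(40, 13) = 1, we get a unique residue mod 520.
    Write x = 21 + 40·t and substitute into x ≡ 5 (mod 13): 40·t ≡ 5 − 21 = -16 (mod 13).
    Reduce coefficients mod 13: 1·t ≡ 10 (mod 13).
    So t ≡ 10 (mod 13).
    Then x = 21 + 40·10 = 421, valid modulo lcm(40, 13) = 520: x ≡ 421 (mod 520).
Verify: 421 mod 8 = 5 ✓, 421 mod 5 = 1 ✓, 421 mod 13 = 5 ✓.

x ≡ 421 (mod 520).


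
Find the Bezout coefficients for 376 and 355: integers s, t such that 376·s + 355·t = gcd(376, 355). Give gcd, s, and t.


Euclidean algorithm on (376, 355) — divide until remainder is 0:
  376 = 1 · 355 + 21
  355 = 16 · 21 + 19
  21 = 1 · 19 + 2
  19 = 9 · 2 + 1
  2 = 2 · 1 + 0
gcd(376, 355) = 1.
Track Bezout coefficients alongside the remainders: start with r₀ = 376 = a·1 + b·0 (s = 1, t = 0) and r₁ = 355 = a·0 + b·1 (s = 0, t = 1); each new remainder r_{k+1} = r_{k-1} − q_k·r_k inherits s_{k+1} = s_{k-1} − q_k·s_k, t_{k+1} = t_{k-1} − q_k·t_k, so r_k = a·s_k + b·t_k at every step:
  q = 1: r = 21, s = 1 − 1·0 = 1, t = 0 − 1·1 = -1  (check: 376·1 + 355·(-1) = 21)
  q = 16: r = 19, s = 0 − 16·1 = -16, t = 1 − 16·(-1) = 17  (check: 376·(-16) + 355·17 = 19)
  q = 1: r = 2, s = 1 − 1·(-16) = 17, t = -1 − 1·17 = -18  (check: 376·17 + 355·(-18) = 2)
  q = 9: r = 1, s = -16 − 9·17 = -169, t = 17 − 9·(-18) = 179  (check: 376·(-169) + 355·179 = 1)
The row with r = 1 (the gcd) gives the Bezout coefficients s = -169, t = 179.
Result: 376 · (-169) + 355 · (179) = 1.

gcd(376, 355) = 1; s = -169, t = 179 (check: 376·(-169) + 355·179 = 1).


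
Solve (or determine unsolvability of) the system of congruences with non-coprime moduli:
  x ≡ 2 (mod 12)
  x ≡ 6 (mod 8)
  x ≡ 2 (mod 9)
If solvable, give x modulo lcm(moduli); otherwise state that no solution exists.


Moduli 12, 8, 9 are not pairwise coprime, so CRT works modulo lcm(m_i) when all pairwise compatibility conditions hold.
Pairwise compatibility: gcd(m_i, m_j) must divide a_i - a_j for every pair.
Merge one congruence at a time:
  Start: x ≡ 2 (mod 12).
  Combine with x ≡ 6 (mod 8): gcd(12, 8) = 4; 6 - 2 = 4, which IS divisible by 4, so compatible.
    Write x = 2 + 12·t and substitute into x ≡ 6 (mod 8): 12·t ≡ 6 − 2 = 4 (mod 8).
    Divide the congruence (and modulus) by g = 4: 3·t ≡ 1 (mod 2).
    Reduce coefficients mod 2: 1·t ≡ 1 (mod 2).
    So t ≡ 1 (mod 2).
    Then x = 2 + 12·1 = 14, valid modulo lcm(12, 8) = 24: x ≡ 14 (mod 24).
  Combine with x ≡ 2 (mod 9): gcd(24, 9) = 3; 2 - 14 = -12, which IS divisible by 3, so compatible.
    Write x = 14 + 24·t and substitute into x ≡ 2 (mod 9): 24·t ≡ 2 − 14 = -12 (mod 9).
    Divide the congruence (and modulus) by g = 3: 8·t ≡ -4 (mod 3).
    Reduce coefficients mod 3: 2·t ≡ 2 (mod 3).
    The inverse of 2 mod 3 is 2 (since 2·2 = 4 = 1·3 + 1), so t ≡ 2·2 = 4 ≡ 1 (mod 3).
    Then x = 14 + 24·1 = 38, valid modulo lcm(24, 9) = 72: x ≡ 38 (mod 72).
Verify: 38 mod 12 = 2, 38 mod 8 = 6, 38 mod 9 = 2.

x ≡ 38 (mod 72).
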